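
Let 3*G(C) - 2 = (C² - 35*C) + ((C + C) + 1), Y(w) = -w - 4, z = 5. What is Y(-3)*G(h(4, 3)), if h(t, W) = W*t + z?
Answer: 269/3 ≈ 89.667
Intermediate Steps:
h(t, W) = 5 + W*t (h(t, W) = W*t + 5 = 5 + W*t)
Y(w) = -4 - w
G(C) = 1 - 11*C + C²/3 (G(C) = ⅔ + ((C² - 35*C) + ((C + C) + 1))/3 = ⅔ + ((C² - 35*C) + (2*C + 1))/3 = ⅔ + ((C² - 35*C) + (1 + 2*C))/3 = ⅔ + (1 + C² - 33*C)/3 = ⅔ + (⅓ - 11*C + C²/3) = 1 - 11*C + C²/3)
Y(-3)*G(h(4, 3)) = (-4 - 1*(-3))*(1 - 11*(5 + 3*4) + (5 + 3*4)²/3) = (-4 + 3)*(1 - 11*(5 + 12) + (5 + 12)²/3) = -(1 - 11*17 + (⅓)*17²) = -(1 - 187 + (⅓)*289) = -(1 - 187 + 289/3) = -1*(-269/3) = 269/3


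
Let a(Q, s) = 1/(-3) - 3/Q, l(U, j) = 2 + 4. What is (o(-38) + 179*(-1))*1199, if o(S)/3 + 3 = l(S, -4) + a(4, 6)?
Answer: -830907/4 ≈ -2.0773e+5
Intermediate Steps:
l(U, j) = 6
a(Q, s) = -1/3 - 3/Q (a(Q, s) = 1*(-1/3) - 3/Q = -1/3 - 3/Q)
o(S) = 23/4 (o(S) = -9 + 3*(6 + (1/3)*(-9 - 1*4)/4) = -9 + 3*(6 + (1/3)*(1/4)*(-9 - 4)) = -9 + 3*(6 + (1/3)*(1/4)*(-13)) = -9 + 3*(6 - 13/12) = -9 + 3*(59/12) = -9 + 59/4 = 23/4)
(o(-38) + 179*(-1))*1199 = (23/4 + 179*(-1))*1199 = (23/4 - 179)*1199 = -693/4*1199 = -830907/4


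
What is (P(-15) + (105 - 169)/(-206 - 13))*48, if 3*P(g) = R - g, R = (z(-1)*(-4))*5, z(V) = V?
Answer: 41904/73 ≈ 574.03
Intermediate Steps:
R = 20 (R = -1*(-4)*5 = 4*5 = 20)
P(g) = 20/3 - g/3 (P(g) = (20 - g)/3 = 20/3 - g/3)
(P(-15) + (105 - 169)/(-206 - 13))*48 = ((20/3 - ⅓*(-15)) + (105 - 169)/(-206 - 13))*48 = ((20/3 + 5) - 64/(-219))*48 = (35/3 - 64*(-1/219))*48 = (35/3 + 64/219)*48 = (873/73)*48 = 41904/73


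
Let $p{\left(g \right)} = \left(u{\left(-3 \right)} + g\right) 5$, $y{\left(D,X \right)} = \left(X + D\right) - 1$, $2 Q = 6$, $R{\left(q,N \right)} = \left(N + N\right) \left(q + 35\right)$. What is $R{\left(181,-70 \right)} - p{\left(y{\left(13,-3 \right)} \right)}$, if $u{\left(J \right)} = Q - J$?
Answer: $-30315$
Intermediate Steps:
$R{\left(q,N \right)} = 2 N \left(35 + q\right)$
$Q = 3$ ($Q = \frac{1}{2} \cdot 6 = 3$)
$y{\left(D,X \right)} = -1 + D + X$ ($y{\left(D,X \right)} = \left(D + X\right) - 1 = -1 + D + X$)
$u{\left(J \right)} = 3 - J$
$p{\left(g \right)} = 30 + 5 g$ ($p{\left(g \right)} = \left(\left(3 - -3\right) + g\right) 5 = \left(\left(3 + 3\right) + g\right) 5 = \left(6 + g\right) 5 = 30 + 5 g$)
$R{\left(181,-70 \right)} - p{\left(y{\left(13,-3 \right)} \right)} = 2 \left(-70\right) \left(35 + 181\right) - \left(30 + 5 \left(-1 + 13 - 3\right)\right) = 2 \left(-70\right) 216 - \left(30 + 5 \cdot 9\right) = -30240 - \left(30 + 45\right) = -30240 - 75 = -30315$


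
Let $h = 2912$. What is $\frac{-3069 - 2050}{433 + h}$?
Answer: $- \frac{5119}{3345} \approx -1.5303$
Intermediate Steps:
$\frac{-3069 - 2050}{433 + h} = \frac{-3069 - 2050}{433 + 2912} = - \frac{5119}{3345}$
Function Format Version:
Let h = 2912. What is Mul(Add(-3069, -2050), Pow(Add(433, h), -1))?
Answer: Rational(-5119, 3345) ≈ -1.5303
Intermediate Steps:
Mul(Add(-3069, -2050), Pow(Add(433, h), -1)) = Mul(Add(-3069, -2050), Pow(Add(433, 2912), -1)) = Mul(-5119, Pow(3345, -1)) = Mul(-5119, Rational(1, 3345)) = Rational(-5119, 3345)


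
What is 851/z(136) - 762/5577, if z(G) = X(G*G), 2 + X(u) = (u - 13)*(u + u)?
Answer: -173664094027/1271041306106 ≈ -0.13663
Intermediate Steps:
X(u) = -2 + 2*u*(-13 + u) (X(u) = -2 + (u - 13)*(u + u) = -2 + (-13 + u)*(2*u) = -2 + 2*u*(-13 + u))
z(G) = -2 - 26*G² + 2*G⁴ (z(G) = -2 - 26*G*G + 2*(G*G)² = -2 - 26*G² + 2*(G²)² = -2 - 26*G² + 2*G⁴)
851/z(136) - 762/5577 = 851/(-2 - 26*136² + 2*136⁴) - 762/5577 = 851/(-2 - 26*18496 + 2*342102016) - 762*1/5577 = 851/(-2 - 480896 + 684204032) - 254/1859 = 851/683723134 - 254/1859 = -173664094027/1271041306106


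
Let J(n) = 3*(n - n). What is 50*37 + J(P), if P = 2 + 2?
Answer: 1850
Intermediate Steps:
P = 4
J(n) = 0 (J(n) = 3*0 = 0)
50*37 + J(P) = 50*37 + 0 = 1850 + 0 = 1850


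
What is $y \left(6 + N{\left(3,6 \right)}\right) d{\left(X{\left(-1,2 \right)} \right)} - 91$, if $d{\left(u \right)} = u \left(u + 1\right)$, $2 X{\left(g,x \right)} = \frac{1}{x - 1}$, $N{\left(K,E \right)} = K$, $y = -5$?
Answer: $- \frac{499}{4} \approx -124.75$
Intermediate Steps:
$X{\left(g,x \right)} = \frac{1}{2 \left(-1 + x\right)}$ ($X{\left(g,x \right)} = \frac{1}{2 \left(x - 1\right)} = \frac{1}{2 \left(-1 + x\right)}$)
$d{\left(u \right)} = u \left(1 + u\right)$
$y \left(6 + N{\left(3,6 \right)}\right) d{\left(X{\left(-1,2 \right)} \right)} - 91 = - 5 \left(6 + 3\right) \frac{1}{2 \left(-1 + 2\right)} \left(1 + \frac{1}{2 \left(-1 + 2\right)}\right) - 91 = \left(-5\right) 9 \frac{1}{2 \cdot 1} \left(1 + \frac{1}{2 \cdot 1}\right) - 91 = - 45 \cdot \frac{1}{2} \cdot 1 \left(1 + \frac{1}{2} \cdot 1\right) - 91 = - 45 \frac{1 + \frac{1}{2}}{2} - 91 = - 45 \cdot \frac{1}{2} \cdot \frac{3}{2} - 91 = \left(-45\right) \frac{3}{4} - 91 = - \frac{135}{4} - 91 = - \frac{499}{4}$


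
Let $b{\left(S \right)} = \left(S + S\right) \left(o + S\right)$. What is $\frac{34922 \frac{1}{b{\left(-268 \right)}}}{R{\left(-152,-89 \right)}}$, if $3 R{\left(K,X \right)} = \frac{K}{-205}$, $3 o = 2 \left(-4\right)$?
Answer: $\frac{1695555}{1740928} \approx 0.97394$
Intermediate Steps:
$o = - \frac{8}{3}$ ($o = \frac{2 \left(-4\right)}{3} = \frac{1}{3} \left(-8\right) = - \frac{8}{3} \approx -2.6667$)
$R{\left(K,X \right)} = - \frac{K}{615}$ ($R{\left(K,X \right)} = \frac{K \frac{1}{-205}}{3} = \frac{K \left(- \frac{1}{205}\right)}{3} = \frac{\left(- \frac{1}{205}\right) K}{3} = - \frac{K}{615}$)
$b{\left(S \right)} = 2 S \left(- \frac{8}{3} + S\right)$ ($b{\left(S \right)} = \left(S + S\right) \left(- \frac{8}{3} + S\right) = 2 S \left(- \frac{8}{3} + S\right)$)
$\frac{34922 \frac{1}{b{\left(-268 \right)}}}{R{\left(-152,-89 \right)}} = \frac{34922 \frac{1}{\frac{2}{3} \left(-268\right) \left(-8 + 3 \left(-268\right)\right)}}{\left(- \frac{1}{615}\right) \left(-152\right)} = \frac{34922 \frac{1}{\frac{2}{3} \left(-268\right) \left(-8 - 804\right)}}{\frac{152}{615}} = \frac{34922}{\frac{2}{3} \left(-268\right) \left(-812\right)} \frac{615}{152} = \frac{34922}{\frac{435232}{3}} \cdot \frac{615}{152} = 34922 \cdot \frac{3}{435232} \cdot \frac{615}{152} = \frac{52383}{217616} \cdot \frac{615}{152} = \frac{1695555}{1740928}$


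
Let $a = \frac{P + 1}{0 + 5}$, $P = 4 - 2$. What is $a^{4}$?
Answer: $\frac{81}{625} \approx 0.1296$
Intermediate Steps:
$P = 2$ ($P = 4 - 2 = 2$)
$a = \frac{3}{5}$ ($a = \frac{2 + 1}{0 + 5} = \frac{3}{5} \approx 0.6$)
$a^{4} = \left(\frac{3}{5}\right)^{4} = \frac{81}{625}$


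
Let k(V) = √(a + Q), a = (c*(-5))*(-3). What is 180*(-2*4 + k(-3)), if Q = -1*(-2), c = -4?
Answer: -1440 + 180*I*√58 ≈ -1440.0 + 1370.8*I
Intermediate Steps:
Q = 2
a = -60 (a = -4*(-5)*(-3) = 20*(-3) = -60)
k(V) = I*√58 (k(V) = √(-60 + 2) = √(-58) = I*√58)
180*(-2*4 + k(-3)) = 180*(-2*4 + I*√58) = 180*(-8 + I*√58) = -1440 + 180*I*√58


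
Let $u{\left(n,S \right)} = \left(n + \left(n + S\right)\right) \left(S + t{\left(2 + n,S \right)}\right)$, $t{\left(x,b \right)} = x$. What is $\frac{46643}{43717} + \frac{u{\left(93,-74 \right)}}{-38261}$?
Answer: $\frac{1681785439}{1672656137} \approx 1.0055$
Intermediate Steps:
$u{\left(n,S \right)} = \left(S + 2 n\right) \left(2 + S + n\right)$ ($u{\left(n,S \right)} = \left(n + \left(n + S\right)\right) \left(S + \left(2 + n\right)\right) = \left(n + \left(S + n\right)\right) \left(2 + S + n\right) = \left(S + 2 n\right) \left(2 + S + n\right)$)
$\frac{46643}{43717} + \frac{u{\left(93,-74 \right)}}{-38261} = \frac{46643}{43717} + \frac{\left(-74\right)^{2} - 74 \left(2 + 93\right) + 2 \left(-74\right) 93 + 2 \cdot 93 \left(2 + 93\right)}{-38261} = 46643 \cdot \frac{1}{43717} + \left(5476 - 7030 - 13764 + 2 \cdot 93 \cdot 95\right) \left(- \frac{1}{38261}\right) = \frac{46643}{43717} + \left(5476 - 7030 - 13764 + 17670\right) \left(- \frac{1}{38261}\right) = \frac{46643}{43717} + 2352 \left(- \frac{1}{38261}\right) = \frac{46643}{43717} - \frac{2352}{38261} = \frac{1681785439}{1672656137}$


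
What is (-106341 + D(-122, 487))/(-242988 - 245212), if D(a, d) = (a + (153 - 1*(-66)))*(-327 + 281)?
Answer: 110803/488200 ≈ 0.22696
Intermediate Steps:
D(a, d) = -10074 - 46*a (D(a, d) = (a + (153 + 66))*(-46) = (a + 219)*(-46) = (219 + a)*(-46) = -10074 - 46*a)
(-106341 + D(-122, 487))/(-242988 - 245212) = (-106341 + (-10074 - 46*(-122)))/(-242988 - 245212) = (-106341 + (-10074 + 5612))/(-488200) = (-106341 - 4462)*(-1/488200) = -110803*(-1/488200) = 110803/488200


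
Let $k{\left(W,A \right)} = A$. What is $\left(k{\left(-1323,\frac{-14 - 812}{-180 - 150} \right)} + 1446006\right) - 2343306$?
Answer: $- \frac{148054087}{165} \approx -8.973 \cdot 10^{5}$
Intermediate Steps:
$\left(k{\left(-1323,\frac{-14 - 812}{-180 - 150} \right)} + 1446006\right) - 2343306 = \left(\frac{-14 - 812}{-180 - 150} + 1446006\right) - 2343306 = \left(- \frac{826}{-330} + 1446006\right) - 2343306 = \left(\left(-826\right) \left(- \frac{1}{330}\right) + 1446006\right) - 2343306 = \left(\frac{413}{165} + 1446006\right) - 2343306 = \frac{238591403}{165} - 2343306 = - \frac{148054087}{165}$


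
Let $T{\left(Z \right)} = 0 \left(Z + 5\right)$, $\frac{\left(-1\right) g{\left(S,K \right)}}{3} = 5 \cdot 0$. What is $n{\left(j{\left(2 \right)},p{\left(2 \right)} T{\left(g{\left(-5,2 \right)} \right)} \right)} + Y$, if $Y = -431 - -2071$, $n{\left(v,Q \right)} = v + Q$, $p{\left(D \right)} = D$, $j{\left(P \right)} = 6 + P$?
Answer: $1648$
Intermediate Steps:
$g{\left(S,K \right)} = 0$ ($g{\left(S,K \right)} = - 3 \cdot 5 \cdot 0 = \left(-3\right) 0 = 0$)
$T{\left(Z \right)} = 0$ ($T{\left(Z \right)} = 0 \left(5 + Z\right) = 0$)
$n{\left(v,Q \right)} = Q + v$
$Y = 1640$ ($Y = -431 + 2071 = 1640$)
$n{\left(j{\left(2 \right)},p{\left(2 \right)} T{\left(g{\left(-5,2 \right)} \right)} \right)} + Y = \left(2 \cdot 0 + \left(6 + 2\right)\right) + 1640 = \left(0 + 8\right) + 1640 = 8 + 1640 = 1648$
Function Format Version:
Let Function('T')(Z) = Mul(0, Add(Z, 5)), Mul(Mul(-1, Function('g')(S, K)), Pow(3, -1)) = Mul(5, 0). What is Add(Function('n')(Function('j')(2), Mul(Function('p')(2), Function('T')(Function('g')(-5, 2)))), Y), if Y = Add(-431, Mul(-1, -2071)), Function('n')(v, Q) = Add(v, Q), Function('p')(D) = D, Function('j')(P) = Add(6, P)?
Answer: 1648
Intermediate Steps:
Function('g')(S, K) = 0 (Function('g')(S, K) = Mul(-3, Mul(5, 0)) = Mul(-3, 0) = 0)
Function('T')(Z) = 0 (Function('T')(Z) = Mul(0, Add(5, Z)) = 0)
Function('n')(v, Q) = Add(Q, v)
Y = 1640 (Y = Add(-431, 2071) = 1640)
Add(Function('n')(Function('j')(2), Mul(Function('p')(2), Function('T')(Function('g')(-5, 2)))), Y) = Add(Add(Mul(2, 0), Add(6, 2)), 1640) = Add(Add(0, 8), 1640) = Add(8, 1640) = 1648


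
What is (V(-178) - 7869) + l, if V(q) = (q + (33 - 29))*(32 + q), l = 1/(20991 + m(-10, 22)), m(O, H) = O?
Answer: 367901836/20981 ≈ 17535.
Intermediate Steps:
l = 1/20981 (l = 1/(20991 - 10) = 1/20981 ≈ 4.7662e-5)
V(q) = (4 + q)*(32 + q) (V(q) = (q + 4)*(32 + q) = (4 + q)*(32 + q))
(V(-178) - 7869) + l = ((128 + (-178)**2 + 36*(-178)) - 7869) + 1/20981 = ((128 + 31684 - 6408) - 7869) + 1/20981 = (25404 - 7869) + 1/20981 = 17535 + 1/20981 = 367901836/20981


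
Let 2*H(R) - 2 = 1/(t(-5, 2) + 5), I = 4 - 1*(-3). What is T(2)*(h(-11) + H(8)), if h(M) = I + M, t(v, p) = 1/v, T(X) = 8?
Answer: -139/6 ≈ -23.167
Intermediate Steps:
I = 7 (I = 4 + 3 = 7)
h(M) = 7 + M
H(R) = 53/48 (H(R) = 1 + 1/(2*(1/(-5) + 5)) = 1 + 1/(2*(-⅕ + 5)) = 1 + 1/(2*(24/5)) = 1 + (½)*(5/24) = 1 + 5/48 = 53/48)
T(2)*(h(-11) + H(8)) = 8*((7 - 11) + 53/48) = 8*(-4 + 53/48) = 8*(-139/48) = -139/6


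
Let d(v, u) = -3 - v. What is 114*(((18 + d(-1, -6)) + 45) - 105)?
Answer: -5016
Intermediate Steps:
114*(((18 + d(-1, -6)) + 45) - 105) = 114*(((18 + (-3 - 1*(-1))) + 45) - 105) = 114*(((18 + (-3 + 1)) + 45) - 105) = 114*(((18 - 2) + 45) - 105) = 114*((16 + 45) - 105) = 114*(61 - 105) = 114*(-44) = -5016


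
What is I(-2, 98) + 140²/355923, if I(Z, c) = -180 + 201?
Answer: 7493983/355923 ≈ 21.055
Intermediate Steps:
I(Z, c) = 21
I(-2, 98) + 140²/355923 = 21 + 140²/355923 = 21 + 19600*(1/355923) = 21 + 19600/355923 = 7493983/355923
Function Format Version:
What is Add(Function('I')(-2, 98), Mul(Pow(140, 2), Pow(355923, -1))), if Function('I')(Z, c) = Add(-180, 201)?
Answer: Rational(7493983, 355923) ≈ 21.055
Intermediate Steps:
Function('I')(Z, c) = 21
Add(Function('I')(-2, 98), Mul(Pow(140, 2), Pow(355923, -1))) = Add(21, Mul(Pow(140, 2), Pow(355923, -1))) = Add(21, Mul(19600, Rational(1, 355923))) = Add(21, Rational(19600, 355923)) = Rational(7493983, 355923)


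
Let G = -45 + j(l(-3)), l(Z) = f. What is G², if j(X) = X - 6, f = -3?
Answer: 2916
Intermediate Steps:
l(Z) = -3
j(X) = -6 + X
G = -54 (G = -45 + (-6 - 3) = -45 - 9 = -54)
G² = (-54)² = 2916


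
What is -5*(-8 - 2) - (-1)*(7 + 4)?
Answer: 61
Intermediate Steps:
-5*(-8 - 2) - (-1)*(7 + 4) = -5*(-10) - (-1)*11 = 50 - 1*(-11) = 50 + 11 = 61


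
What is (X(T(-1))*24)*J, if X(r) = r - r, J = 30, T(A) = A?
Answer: 0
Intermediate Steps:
X(r) = 0
(X(T(-1))*24)*J = (0*24)*30 = 0*30 = 0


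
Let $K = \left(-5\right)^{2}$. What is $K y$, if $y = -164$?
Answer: $-4100$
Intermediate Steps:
$K = 25$
$K y = 25 \left(-164\right) = -4100$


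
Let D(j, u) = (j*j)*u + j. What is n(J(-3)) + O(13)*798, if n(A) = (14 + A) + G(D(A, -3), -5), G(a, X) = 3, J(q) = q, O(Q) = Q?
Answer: 10388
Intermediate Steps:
D(j, u) = j + u*j² (D(j, u) = j²*u + j = u*j² + j = j + u*j²)
n(A) = 17 + A (n(A) = (14 + A) + 3 = 17 + A)
n(J(-3)) + O(13)*798 = (17 - 3) + 13*798 = 14 + 10374 = 10388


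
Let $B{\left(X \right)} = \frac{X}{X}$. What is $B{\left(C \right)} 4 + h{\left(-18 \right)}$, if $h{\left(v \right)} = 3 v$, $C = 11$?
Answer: $-50$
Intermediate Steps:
$B{\left(X \right)} = 1$
$B{\left(C \right)} 4 + h{\left(-18 \right)} = 1 \cdot 4 + 3 \left(-18\right) = 4 - 54 = -50$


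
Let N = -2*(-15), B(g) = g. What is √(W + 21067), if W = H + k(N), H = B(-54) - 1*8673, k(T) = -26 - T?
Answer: 2*√3071 ≈ 110.83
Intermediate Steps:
N = 30
H = -8727 (H = -54 - 1*8673 = -54 - 8673 = -8727)
W = -8783 (W = -8727 + (-26 - 1*30) = -8727 + (-26 - 30) = -8727 - 56 = -8783)
√(W + 21067) = √(-8783 + 21067) = √12284 = 2*√3071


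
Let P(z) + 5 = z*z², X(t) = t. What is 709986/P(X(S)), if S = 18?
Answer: 709986/5827 ≈ 121.84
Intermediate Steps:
P(z) = -5 + z³ (P(z) = -5 + z*z² = -5 + z³)
709986/P(X(S)) = 709986/(-5 + 18³) = 709986/(-5 + 5832) = 709986/5827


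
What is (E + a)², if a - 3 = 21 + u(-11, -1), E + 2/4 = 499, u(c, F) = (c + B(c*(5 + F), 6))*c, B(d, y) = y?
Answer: 1334025/4 ≈ 3.3351e+5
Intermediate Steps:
u(c, F) = c*(6 + c) (u(c, F) = (c + 6)*c = (6 + c)*c = c*(6 + c))
E = 997/2 (E = -½ + 499 = 997/2 ≈ 498.50)
a = 79 (a = 3 + (21 - 11*(6 - 11)) = 3 + (21 - 11*(-5)) = 3 + (21 + 55) = 3 + 76 = 79)
(E + a)² = (997/2 + 79)² = (1155/2)² = 1334025/4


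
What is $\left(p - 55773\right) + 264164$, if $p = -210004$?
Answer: $-1613$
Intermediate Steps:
$\left(p - 55773\right) + 264164 = \left(-210004 - 55773\right) + 264164 = -265777 + 264164 = -1613$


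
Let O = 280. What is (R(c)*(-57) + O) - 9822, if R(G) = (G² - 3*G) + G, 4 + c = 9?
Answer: -10397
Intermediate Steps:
c = 5 (c = -4 + 9 = 5)
R(G) = G² - 2*G
(R(c)*(-57) + O) - 9822 = ((5*(-2 + 5))*(-57) + 280) - 9822 = ((5*3)*(-57) + 280) - 9822 = (15*(-57) + 280) - 9822 = (-855 + 280) - 9822 = -575 - 9822 = -10397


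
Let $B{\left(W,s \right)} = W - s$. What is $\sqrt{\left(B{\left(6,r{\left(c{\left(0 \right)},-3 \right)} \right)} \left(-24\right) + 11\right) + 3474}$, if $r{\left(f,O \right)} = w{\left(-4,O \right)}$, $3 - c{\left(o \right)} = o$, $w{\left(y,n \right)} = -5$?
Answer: $\sqrt{3221} \approx 56.754$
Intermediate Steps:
$c{\left(o \right)} = 3 - o$
$r{\left(f,O \right)} = -5$
$\sqrt{\left(B{\left(6,r{\left(c{\left(0 \right)},-3 \right)} \right)} \left(-24\right) + 11\right) + 3474} = \sqrt{\left(\left(6 - -5\right) \left(-24\right) + 11\right) + 3474} = \sqrt{\left(\left(6 + 5\right) \left(-24\right) + 11\right) + 3474} = \sqrt{\left(11 \left(-24\right) + 11\right) + 3474} = \sqrt{\left(-264 + 11\right) + 3474} = \sqrt{-253 + 3474} = \sqrt{3221}$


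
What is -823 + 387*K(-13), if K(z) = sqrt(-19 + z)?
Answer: -823 + 1548*I*sqrt(2) ≈ -823.0 + 2189.2*I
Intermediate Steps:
-823 + 387*K(-13) = -823 + 387*sqrt(-19 - 13) = -823 + 387*sqrt(-32) = -823 + 387*(4*I*sqrt(2)) = -823 + 1548*I*sqrt(2)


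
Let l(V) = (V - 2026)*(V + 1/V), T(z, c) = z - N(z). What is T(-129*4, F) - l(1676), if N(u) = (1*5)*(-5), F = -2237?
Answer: 491159517/838 ≈ 5.8611e+5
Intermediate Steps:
N(u) = -25 (N(u) = 5*(-5) = -25)
T(z, c) = 25 + z (T(z, c) = z - 1*(-25) = z + 25 = 25 + z)
l(V) = (-2026 + V)*(V + 1/V)
T(-129*4, F) - l(1676) = (25 - 129*4) - (1 + 1676**2 - 2026*1676 - 2026/1676) = (25 - 516) - (1 + 2808976 - 3395576 - 2026*1/1676) = -491 - (1 + 2808976 - 3395576 - 1013/838) = -491 - 1*(-491570975/838) = -491 + 491570975/838 = 491159517/838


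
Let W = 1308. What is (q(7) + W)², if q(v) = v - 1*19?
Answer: 1679616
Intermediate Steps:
q(v) = -19 + v (q(v) = v - 19 = -19 + v)
(q(7) + W)² = ((-19 + 7) + 1308)² = (-12 + 1308)² = 1296² = 1679616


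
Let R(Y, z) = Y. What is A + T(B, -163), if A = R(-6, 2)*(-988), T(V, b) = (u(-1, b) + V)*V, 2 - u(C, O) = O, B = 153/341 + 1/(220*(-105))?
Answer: 3077936951248861/512799210000 ≈ 6002.2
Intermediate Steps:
B = 321269/716100 (B = 153*(1/341) + (1/220)*(-1/105) = 153/341 - 1/23100 = 321269/716100 ≈ 0.44864)
u(C, O) = 2 - O
T(V, b) = V*(2 + V - b) (T(V, b) = ((2 - b) + V)*V = (2 + V - b)*V = V*(2 + V - b))
A = 5928 (A = -6*(-988) = 5928)
A + T(B, -163) = 5928 + 321269*(2 + 321269/716100 - 1*(-163))/716100 = 5928 + 321269*(2 + 321269/716100 + 163)/716100 = 5928 + (321269/716100)*(118477769/716100) = 5928 + 38063234368861/512799210000 = 3077936951248861/512799210000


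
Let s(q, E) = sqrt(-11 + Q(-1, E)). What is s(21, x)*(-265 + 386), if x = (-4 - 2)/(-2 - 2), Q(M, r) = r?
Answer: 121*I*sqrt(38)/2 ≈ 372.95*I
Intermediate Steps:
x = 3/2 (x = -6/(-4) = -6*(-1/4) = 3/2 ≈ 1.5000)
s(q, E) = sqrt(-11 + E)
s(21, x)*(-265 + 386) = sqrt(-11 + 3/2)*(-265 + 386) = sqrt(-19/2)*121 = (I*sqrt(38)/2)*121 = 121*I*sqrt(38)/2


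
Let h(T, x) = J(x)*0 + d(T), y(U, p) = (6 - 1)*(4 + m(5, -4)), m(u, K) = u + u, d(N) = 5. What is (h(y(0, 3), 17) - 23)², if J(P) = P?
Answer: 324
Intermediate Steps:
m(u, K) = 2*u
y(U, p) = 70 (y(U, p) = (6 - 1)*(4 + 2*5) = 5*(4 + 10) = 5*14 = 70)
h(T, x) = 5 (h(T, x) = x*0 + 5 = 0 + 5 = 5)
(h(y(0, 3), 17) - 23)² = (5 - 23)² = (-18)² = 324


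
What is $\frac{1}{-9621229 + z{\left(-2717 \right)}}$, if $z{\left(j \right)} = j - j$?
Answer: $- \frac{1}{9621229} \approx -1.0394 \cdot 10^{-7}$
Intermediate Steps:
$z{\left(j \right)} = 0$
$\frac{1}{-9621229 + z{\left(-2717 \right)}} = \frac{1}{-9621229 + 0} = \frac{1}{-9621229} = - \frac{1}{9621229}$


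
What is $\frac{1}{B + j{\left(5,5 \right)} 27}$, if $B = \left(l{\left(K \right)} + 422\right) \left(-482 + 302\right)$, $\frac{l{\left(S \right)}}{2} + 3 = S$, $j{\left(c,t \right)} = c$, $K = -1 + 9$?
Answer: $- \frac{1}{77625} \approx -1.2882 \cdot 10^{-5}$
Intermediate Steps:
$K = 8$
$l{\left(S \right)} = -6 + 2 S$
$B = -77760$ ($B = \left(\left(-6 + 2 \cdot 8\right) + 422\right) \left(-482 + 302\right) = \left(\left(-6 + 16\right) + 422\right) \left(-180\right) = \left(10 + 422\right) \left(-180\right) = 432 \left(-180\right) = -77760$)
$\frac{1}{B + j{\left(5,5 \right)} 27} = \frac{1}{-77760 + 5 \cdot 27} = \frac{1}{-77760 + 135} = \frac{1}{-77625} = - \frac{1}{77625}$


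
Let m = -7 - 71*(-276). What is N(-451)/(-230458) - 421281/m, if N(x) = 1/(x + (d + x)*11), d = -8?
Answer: -533981671819411/24829429691000 ≈ -21.506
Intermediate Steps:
m = 19589 (m = -7 + 19596 = 19589)
N(x) = 1/(-88 + 12*x) (N(x) = 1/(x + (-8 + x)*11) = 1/(x + (-88 + 11*x)) = 1/(-88 + 12*x))
N(-451)/(-230458) - 421281/m = (1/(4*(-22 + 3*(-451))))/(-230458) - 421281/19589 = (1/(4*(-22 - 1353)))*(-1/230458) - 421281*1/19589 = ((¼)/(-1375))*(-1/230458) - 421281/19589 = ((¼)*(-1/1375))*(-1/230458) - 421281/19589 = -1/5500*(-1/230458) - 421281/19589 = 1/1267519000 - 421281/19589 = -533981671819411/24829429691000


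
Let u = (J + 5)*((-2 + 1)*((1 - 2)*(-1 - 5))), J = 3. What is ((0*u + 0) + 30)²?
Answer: 900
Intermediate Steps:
u = -48 (u = (3 + 5)*((-2 + 1)*((1 - 2)*(-1 - 5))) = 8*(-(-1)*(-6)) = 8*(-1*6) = 8*(-6) = -48)
((0*u + 0) + 30)² = ((0*(-48) + 0) + 30)² = ((0 + 0) + 30)² = (0 + 30)² = 30² = 900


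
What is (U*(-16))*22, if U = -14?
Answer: 4928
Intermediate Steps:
(U*(-16))*22 = -14*(-16)*22 = 224*22 = 4928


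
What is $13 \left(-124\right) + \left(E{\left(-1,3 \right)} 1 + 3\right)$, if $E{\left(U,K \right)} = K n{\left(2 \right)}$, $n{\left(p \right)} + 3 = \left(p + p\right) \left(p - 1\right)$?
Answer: $-1606$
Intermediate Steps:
$n{\left(p \right)} = -3 + 2 p \left(-1 + p\right)$ ($n{\left(p \right)} = -3 + \left(p + p\right) \left(p - 1\right) = -3 + 2 p \left(-1 + p\right)$)
$E{\left(U,K \right)} = K$ ($E{\left(U,K \right)} = K \left(-3 - 4 + 2 \cdot 2^{2}\right) = K \left(-3 - 4 + 2 \cdot 4\right) = K \left(-3 - 4 + 8\right) = K 1 = K$)
$13 \left(-124\right) + \left(E{\left(-1,3 \right)} 1 + 3\right) = 13 \left(-124\right) + \left(3 \cdot 1 + 3\right) = -1612 + \left(3 + 3\right) = -1612 + 6 = -1606$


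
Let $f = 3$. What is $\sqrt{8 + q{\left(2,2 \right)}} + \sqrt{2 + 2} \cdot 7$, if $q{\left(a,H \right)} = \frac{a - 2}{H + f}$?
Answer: $14 + 2 \sqrt{2} \approx 16.828$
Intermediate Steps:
$q{\left(a,H \right)} = \frac{-2 + a}{3 + H}$ ($q{\left(a,H \right)} = \frac{a - 2}{H + 3} = \frac{-2 + a}{3 + H}$)
$\sqrt{8 + q{\left(2,2 \right)}} + \sqrt{2 + 2} \cdot 7 = \sqrt{8 + \frac{-2 + 2}{3 + 2}} + \sqrt{2 + 2} \cdot 7 = \sqrt{8 + \frac{1}{5} \cdot 0} + \sqrt{4} \cdot 7 = \sqrt{8 + \frac{1}{5} \cdot 0} + 2 \cdot 7 = \sqrt{8 + 0} + 14 = \sqrt{8} + 14 = 2 \sqrt{2} + 14 = 14 + 2 \sqrt{2}$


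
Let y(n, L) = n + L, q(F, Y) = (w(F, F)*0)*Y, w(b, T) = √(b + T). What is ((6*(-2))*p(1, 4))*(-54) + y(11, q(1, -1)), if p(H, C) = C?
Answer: 2603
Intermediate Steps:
w(b, T) = √(T + b)
q(F, Y) = 0 (q(F, Y) = (√(F + F)*0)*Y = (√(2*F)*0)*Y = ((√2*√F)*0)*Y = 0*Y = 0)
y(n, L) = L + n
((6*(-2))*p(1, 4))*(-54) + y(11, q(1, -1)) = ((6*(-2))*4)*(-54) + (0 + 11) = -12*4*(-54) + 11 = -48*(-54) + 11 = 2592 + 11 = 2603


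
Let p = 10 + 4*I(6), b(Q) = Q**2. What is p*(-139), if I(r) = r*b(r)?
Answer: -121486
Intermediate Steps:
I(r) = r**3 (I(r) = r*r**2 = r**3)
p = 874 (p = 10 + 4*6**3 = 10 + 4*216 = 10 + 864 = 874)
p*(-139) = 874*(-139) = -121486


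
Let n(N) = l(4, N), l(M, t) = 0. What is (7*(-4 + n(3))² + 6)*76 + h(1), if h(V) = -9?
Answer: 8959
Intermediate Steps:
n(N) = 0
(7*(-4 + n(3))² + 6)*76 + h(1) = (7*(-4 + 0)² + 6)*76 - 9 = (7*(-4)² + 6)*76 - 9 = (7*16 + 6)*76 - 9 = (112 + 6)*76 - 9 = 118*76 - 9 = 8968 - 9 = 8959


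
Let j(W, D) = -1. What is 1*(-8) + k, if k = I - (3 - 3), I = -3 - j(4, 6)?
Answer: -10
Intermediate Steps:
I = -2 (I = -3 - 1*(-1) = -3 + 1 = -2)
k = -2 (k = -2 - (3 - 3) = -2 - 1*0 = -2 + 0 = -2)
1*(-8) + k = 1*(-8) - 2 = -8 - 2 = -10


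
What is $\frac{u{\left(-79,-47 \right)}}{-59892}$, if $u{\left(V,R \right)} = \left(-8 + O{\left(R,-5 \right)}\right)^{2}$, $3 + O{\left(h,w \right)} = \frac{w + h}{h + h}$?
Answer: $- \frac{241081}{132301428} \approx -0.0018222$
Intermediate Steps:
$O{\left(h,w \right)} = -3 + \frac{h + w}{2 h}$ ($O{\left(h,w \right)} = -3 + \frac{w + h}{h + h} = -3 + \frac{h + w}{2 h}$)
$u{\left(V,R \right)} = \left(-8 + \frac{-5 - 5 R}{2 R}\right)^{2}$
$\frac{u{\left(-79,-47 \right)}}{-59892} = \frac{\frac{1}{4} \cdot \frac{1}{2209} \left(5 + 21 \left(-47\right)\right)^{2}}{-59892} = \frac{1}{4} \cdot \frac{1}{2209} \left(5 - 987\right)^{2} \left(- \frac{1}{59892}\right) = \frac{1}{4} \cdot \frac{1}{2209} \left(-982\right)^{2} \left(- \frac{1}{59892}\right) = \frac{1}{4} \cdot \frac{1}{2209} \cdot 964324 \left(- \frac{1}{59892}\right) = \frac{241081}{2209} \left(- \frac{1}{59892}\right) = - \frac{241081}{132301428}$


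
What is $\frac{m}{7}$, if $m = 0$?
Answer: $0$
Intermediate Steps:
$\frac{m}{7} = \frac{1}{7} \cdot 0 = 0$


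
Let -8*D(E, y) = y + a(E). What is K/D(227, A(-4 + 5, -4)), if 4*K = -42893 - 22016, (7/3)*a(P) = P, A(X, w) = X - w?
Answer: 454363/358 ≈ 1269.2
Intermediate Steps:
a(P) = 3*P/7
K = -64909/4 (K = (-42893 - 22016)/4 = (¼)*(-64909) = -64909/4 ≈ -16227.)
D(E, y) = -3*E/56 - y/8 (D(E, y) = -(y + 3*E/7)/8 = -3*E/56 - y/8)
K/D(227, A(-4 + 5, -4)) = -64909/(4*(-3/56*227 - ((-4 + 5) - 1*(-4))/8)) = -64909/(4*(-681/56 - (1 + 4)/8)) = -64909/(4*(-681/56 - ⅛*5)) = -64909/(4*(-681/56 - 5/8)) = -64909/(4*(-179/14)) = -64909/4*(-14/179) = 454363/358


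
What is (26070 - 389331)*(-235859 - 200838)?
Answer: 158634988917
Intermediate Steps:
(26070 - 389331)*(-235859 - 200838) = -363261*(-436697) = 158634988917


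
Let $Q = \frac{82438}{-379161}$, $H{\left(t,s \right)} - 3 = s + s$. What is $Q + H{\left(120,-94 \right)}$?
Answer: $- \frac{70227223}{379161} \approx -185.22$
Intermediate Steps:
$H{\left(t,s \right)} = 3 + 2 s$ ($H{\left(t,s \right)} = 3 + \left(s + s\right) = 3 + 2 s$)
$Q = - \frac{82438}{379161}$ ($Q = 82438 \left(- \frac{1}{379161}\right) = - \frac{82438}{379161} \approx -0.21742$)
$Q + H{\left(120,-94 \right)} = - \frac{82438}{379161} + \left(3 + 2 \left(-94\right)\right) = - \frac{82438}{379161} + \left(3 - 188\right) = - \frac{82438}{379161} - 185 = - \frac{70227223}{379161}$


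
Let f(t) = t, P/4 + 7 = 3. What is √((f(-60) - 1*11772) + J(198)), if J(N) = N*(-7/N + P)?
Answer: I*√15007 ≈ 122.5*I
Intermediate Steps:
P = -16 (P = -28 + 4*3 = -28 + 12 = -16)
J(N) = N*(-16 - 7/N) (J(N) = N*(-7/N - 16) = N*(-16 - 7/N))
√((f(-60) - 1*11772) + J(198)) = √((-60 - 1*11772) + (-7 - 16*198)) = √((-60 - 11772) + (-7 - 3168)) = √(-11832 - 3175) = √(-15007) = I*√15007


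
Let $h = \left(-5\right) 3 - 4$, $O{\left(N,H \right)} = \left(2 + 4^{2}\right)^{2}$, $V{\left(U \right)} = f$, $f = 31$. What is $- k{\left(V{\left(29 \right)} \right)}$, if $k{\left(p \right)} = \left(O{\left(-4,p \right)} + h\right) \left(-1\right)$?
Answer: $305$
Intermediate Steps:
$V{\left(U \right)} = 31$
$O{\left(N,H \right)} = 324$ ($O{\left(N,H \right)} = \left(2 + 16\right)^{2} = 18^{2} = 324$)
$h = -19$ ($h = -15 - 4 = -19$)
$k{\left(p \right)} = -305$ ($k{\left(p \right)} = \left(324 - 19\right) \left(-1\right) = 305 \left(-1\right) = -305$)
$- k{\left(V{\left(29 \right)} \right)} = \left(-1\right) \left(-305\right) = 305$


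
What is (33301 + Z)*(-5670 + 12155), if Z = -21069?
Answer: 79324520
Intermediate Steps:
(33301 + Z)*(-5670 + 12155) = (33301 - 21069)*(-5670 + 12155) = 12232*6485 = 79324520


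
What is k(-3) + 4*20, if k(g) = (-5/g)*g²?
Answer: 95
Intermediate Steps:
k(g) = -5*g
k(-3) + 4*20 = -5*(-3) + 4*20 = 15 + 80 = 95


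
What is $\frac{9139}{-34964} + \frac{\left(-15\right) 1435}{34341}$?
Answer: $- \frac{355480833}{400232908} \approx -0.88818$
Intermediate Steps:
$\frac{9139}{-34964} + \frac{\left(-15\right) 1435}{34341} = 9139 \left(- \frac{1}{34964}\right) - \frac{7175}{11447} = - \frac{9139}{34964} - \frac{7175}{11447} = - \frac{355480833}{400232908}$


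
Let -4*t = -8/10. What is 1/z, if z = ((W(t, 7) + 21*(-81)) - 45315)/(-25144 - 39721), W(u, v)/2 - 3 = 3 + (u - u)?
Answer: 64865/47004 ≈ 1.3800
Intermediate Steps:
t = 1/5 (t = -(-2)/10 = -1/4*(-4/5) = 1/5 ≈ 0.20000)
W(u, v) = 12 (W(u, v) = 6 + 2*(3 + (u - u)) = 6 + 2*(3 + 0) = 6 + 2*3 = 6 + 6 = 12)
z = 47004/64865 (z = ((12 + 21*(-81)) - 45315)/(-25144 - 39721) = ((12 - 1701) - 45315)/(-64865) = (-1689 - 45315)*(-1/64865) = -47004*(-1/64865) = 47004/64865 ≈ 0.72464)
1/z = 1/(47004/64865) = 64865/47004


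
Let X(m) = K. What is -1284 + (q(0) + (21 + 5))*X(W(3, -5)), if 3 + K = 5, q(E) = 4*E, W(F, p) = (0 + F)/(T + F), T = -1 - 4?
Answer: -1232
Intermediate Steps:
T = -5
W(F, p) = F/(-5 + F) (W(F, p) = (0 + F)/(-5 + F) = F/(-5 + F))
K = 2 (K = -3 + 5 = 2)
X(m) = 2
-1284 + (q(0) + (21 + 5))*X(W(3, -5)) = -1284 + (4*0 + (21 + 5))*2 = -1284 + (0 + 26)*2 = -1284 + 26*2 = -1284 + 52 = -1232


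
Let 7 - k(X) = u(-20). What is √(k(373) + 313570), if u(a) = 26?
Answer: 63*√79 ≈ 559.96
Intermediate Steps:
k(X) = -19 (k(X) = 7 - 1*26 = 7 - 26 = -19)
√(k(373) + 313570) = √(-19 + 313570) = √313551 = 63*√79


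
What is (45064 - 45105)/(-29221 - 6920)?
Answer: 41/36141 ≈ 0.0011344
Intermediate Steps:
(45064 - 45105)/(-29221 - 6920) = -41/(-36141) = -41*(-1/36141) = 41/36141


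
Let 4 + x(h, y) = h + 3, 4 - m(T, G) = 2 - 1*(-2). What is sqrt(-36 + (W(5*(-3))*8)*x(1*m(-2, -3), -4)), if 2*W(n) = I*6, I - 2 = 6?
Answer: 2*I*sqrt(57) ≈ 15.1*I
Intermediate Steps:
I = 8 (I = 2 + 6 = 8)
m(T, G) = 0 (m(T, G) = 4 - (2 - 1*(-2)) = 4 - (2 + 2) = 4 - 1*4 = 4 - 4 = 0)
x(h, y) = -1 + h (x(h, y) = -4 + (h + 3) = -4 + (3 + h) = -1 + h)
W(n) = 24 (W(n) = (8*6)/2 = (1/2)*48 = 24)
sqrt(-36 + (W(5*(-3))*8)*x(1*m(-2, -3), -4)) = sqrt(-36 + (24*8)*(-1 + 1*0)) = sqrt(-36 + 192*(-1 + 0)) = sqrt(-36 + 192*(-1)) = sqrt(-36 - 192) = sqrt(-228) = 2*I*sqrt(57)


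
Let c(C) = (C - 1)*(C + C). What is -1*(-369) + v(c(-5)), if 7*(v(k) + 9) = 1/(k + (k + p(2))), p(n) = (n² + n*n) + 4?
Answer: 332641/924 ≈ 360.00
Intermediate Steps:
p(n) = 4 + 2*n² (p(n) = (n² + n²) + 4 = 2*n² + 4 = 4 + 2*n²)
c(C) = 2*C*(-1 + C) (c(C) = (-1 + C)*(2*C) = 2*C*(-1 + C))
v(k) = -9 + 1/(7*(12 + 2*k)) (v(k) = -9 + 1/(7*(k + (k + (4 + 2*2²)))) = -9 + 1/(7*(k + (k + (4 + 2*4)))) = -9 + 1/(7*(k + (k + (4 + 8)))) = -9 + 1/(7*(k + (k + 12))) = -9 + 1/(7*(k + (12 + k))) = -9 + 1/(7*(12 + 2*k)))
-1*(-369) + v(c(-5)) = -1*(-369) + (-755 - 252*(-5)*(-1 - 5))/(14*(6 + 2*(-5)*(-1 - 5))) = 369 + (-755 - 252*(-5)*(-6))/(14*(6 + 2*(-5)*(-6))) = 369 + (-755 - 126*60)/(14*(6 + 60)) = 369 + (1/14)*(-755 - 7560)/66 = 369 + (1/14)*(1/66)*(-8315) = 369 - 8315/924 = 332641/924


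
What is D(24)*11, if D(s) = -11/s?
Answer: -121/24 ≈ -5.0417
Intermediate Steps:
D(24)*11 = -11/24*11 = -121/24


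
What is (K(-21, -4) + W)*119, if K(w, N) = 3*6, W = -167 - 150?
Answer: -35581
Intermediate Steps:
W = -317
K(w, N) = 18
(K(-21, -4) + W)*119 = (18 - 317)*119 = -299*119 = -35581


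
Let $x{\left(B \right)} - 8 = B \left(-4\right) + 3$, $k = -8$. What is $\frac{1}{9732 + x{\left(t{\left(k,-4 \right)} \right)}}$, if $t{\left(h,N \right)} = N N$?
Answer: $\frac{1}{9679} \approx 0.00010332$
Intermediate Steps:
$t{\left(h,N \right)} = N^{2}$
$x{\left(B \right)} = 11 - 4 B$ ($x{\left(B \right)} = 8 + \left(B \left(-4\right) + 3\right) = 8 - \left(-3 + 4 B\right) = 11 - 4 B$)
$\frac{1}{9732 + x{\left(t{\left(k,-4 \right)} \right)}} = \frac{1}{9732 + \left(11 - 4 \left(-4\right)^{2}\right)} = \frac{1}{9732 + \left(11 - 64\right)} = \frac{1}{9732 - 53} = \frac{1}{9679}$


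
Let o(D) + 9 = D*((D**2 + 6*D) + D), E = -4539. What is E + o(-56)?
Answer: -158212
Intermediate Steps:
o(D) = -9 + D*(D**2 + 7*D) (o(D) = -9 + D*((D**2 + 6*D) + D) = -9 + D*(D**2 + 7*D))
E + o(-56) = -4539 + (-9 + (-56)**3 + 7*(-56)**2) = -4539 + (-9 - 175616 + 7*3136) = -4539 + (-9 - 175616 + 21952) = -4539 - 153673 = -158212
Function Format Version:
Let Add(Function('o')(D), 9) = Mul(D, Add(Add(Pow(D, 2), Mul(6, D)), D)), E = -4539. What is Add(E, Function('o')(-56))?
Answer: -158212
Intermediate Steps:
Function('o')(D) = Add(-9, Mul(D, Add(Pow(D, 2), Mul(7, D)))) (Function('o')(D) = Add(-9, Mul(D, Add(Add(Pow(D, 2), Mul(6, D)), D))) = Add(-9, Mul(D, Add(Pow(D, 2), Mul(7, D)))))
Add(E, Function('o')(-56)) = Add(-4539, Add(-9, Pow(-56, 3), Mul(7, Pow(-56, 2)))) = Add(-4539, Add(-9, -175616, Mul(7, 3136))) = Add(-4539, Add(-9, -175616, 21952)) = Add(-4539, -153673) = -158212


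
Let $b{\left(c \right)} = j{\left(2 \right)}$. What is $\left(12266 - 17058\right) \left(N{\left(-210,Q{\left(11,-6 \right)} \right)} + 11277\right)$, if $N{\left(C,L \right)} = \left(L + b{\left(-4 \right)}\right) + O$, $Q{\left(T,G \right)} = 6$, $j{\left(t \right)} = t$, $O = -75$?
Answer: $-53718320$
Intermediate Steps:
$b{\left(c \right)} = 2$
$N{\left(C,L \right)} = -73 + L$ ($N{\left(C,L \right)} = \left(L + 2\right) - 75 = \left(2 + L\right) - 75 = -73 + L$)
$\left(12266 - 17058\right) \left(N{\left(-210,Q{\left(11,-6 \right)} \right)} + 11277\right) = \left(12266 - 17058\right) \left(\left(-73 + 6\right) + 11277\right) = - 4792 \left(-67 + 11277\right) = \left(-4792\right) 11210 = -53718320$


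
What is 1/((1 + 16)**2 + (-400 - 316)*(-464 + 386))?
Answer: 1/56137 ≈ 1.7814e-5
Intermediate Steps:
1/((1 + 16)**2 + (-400 - 316)*(-464 + 386)) = 1/(17**2 - 716*(-78)) = 1/(289 + 55848) = 1/56137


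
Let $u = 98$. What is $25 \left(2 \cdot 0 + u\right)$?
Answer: $2450$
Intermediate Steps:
$25 \left(2 \cdot 0 + u\right) = 25 \left(2 \cdot 0 + 98\right) = 25 \left(0 + 98\right) = 25 \cdot 98 = 2450$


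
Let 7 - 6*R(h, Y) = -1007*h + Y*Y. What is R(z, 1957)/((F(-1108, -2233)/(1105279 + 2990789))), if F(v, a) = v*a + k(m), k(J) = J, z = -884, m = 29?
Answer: -3222260640340/2474193 ≈ -1.3023e+6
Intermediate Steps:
F(v, a) = 29 + a*v (F(v, a) = v*a + 29 = a*v + 29 = 29 + a*v)
R(h, Y) = 7/6 - Y²/6 + 1007*h/6 (R(h, Y) = 7/6 - (-1007*h + Y*Y)/6 = 7/6 - (-1007*h + Y²)/6 = 7/6 - (Y² - 1007*h)/6 = 7/6 + (-Y²/6 + 1007*h/6) = 7/6 - Y²/6 + 1007*h/6)
R(z, 1957)/((F(-1108, -2233)/(1105279 + 2990789))) = (7/6 - ⅙*1957² + (1007/6)*(-884))/(((29 - 2233*(-1108))/(1105279 + 2990789))) = (7/6 - ⅙*3829849 - 445094/3)/(((29 + 2474164)/4096068)) = (7/6 - 3829849/6 - 445094/3)/((2474193*(1/4096068))) = -2360015/(3*824731/1365356) = -2360015/3*1365356/824731 = -3222260640340/2474193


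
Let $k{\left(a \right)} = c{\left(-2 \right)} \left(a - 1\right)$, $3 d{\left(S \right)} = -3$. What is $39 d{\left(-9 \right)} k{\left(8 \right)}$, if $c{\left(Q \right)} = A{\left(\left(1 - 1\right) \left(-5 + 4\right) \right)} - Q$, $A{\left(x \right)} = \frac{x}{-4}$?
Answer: $-546$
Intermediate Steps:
$d{\left(S \right)} = -1$ ($d{\left(S \right)} = \frac{1}{3} \left(-3\right) = -1$)
$A{\left(x \right)} = - \frac{x}{4}$ ($A{\left(x \right)} = x \left(- \frac{1}{4}\right) = - \frac{x}{4}$)
$c{\left(Q \right)} = - Q$ ($c{\left(Q \right)} = - \frac{\left(1 - 1\right) \left(-5 + 4\right)}{4} - Q = - \frac{0 \left(-1\right)}{4} - Q = \left(- \frac{1}{4}\right) 0 - Q = 0 - Q = - Q$)
$k{\left(a \right)} = -2 + 2 a$ ($k{\left(a \right)} = \left(-1\right) \left(-2\right) \left(a - 1\right) = 2 \left(a - 1\right) = 2 \left(-1 + a\right) = -2 + 2 a$)
$39 d{\left(-9 \right)} k{\left(8 \right)} = 39 \left(-1\right) \left(-2 + 2 \cdot 8\right) = - 39 \left(-2 + 16\right) = \left(-39\right) 14 = -546$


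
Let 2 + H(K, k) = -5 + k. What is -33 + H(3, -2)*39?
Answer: -384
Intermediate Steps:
H(K, k) = -7 + k (H(K, k) = -2 + (-5 + k) = -7 + k)
-33 + H(3, -2)*39 = -33 + (-7 - 2)*39 = -33 - 9*39 = -33 - 351 = -384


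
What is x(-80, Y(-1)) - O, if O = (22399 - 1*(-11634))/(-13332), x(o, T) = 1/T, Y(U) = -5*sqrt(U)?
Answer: 34033/13332 + I/5 ≈ 2.5527 + 0.2*I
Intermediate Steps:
O = -34033/13332 (O = (22399 + 11634)*(-1/13332) = 34033*(-1/13332) = -34033/13332 ≈ -2.5527)
x(-80, Y(-1)) - O = 1/(-5*I) - 1*(-34033/13332) = 1/(-5*I) + 34033/13332 = I/5 + 34033/13332 = 34033/13332 + I/5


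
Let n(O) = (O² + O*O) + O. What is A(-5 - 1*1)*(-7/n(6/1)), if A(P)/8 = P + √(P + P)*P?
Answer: 56/13 + 112*I*√3/13 ≈ 4.3077 + 14.922*I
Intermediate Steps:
n(O) = O + 2*O² (n(O) = (O² + O²) + O = 2*O² + O = O + 2*O²)
A(P) = 8*P + 8*√2*P^(3/2) (A(P) = 8*(P + √(P + P)*P) = 8*(P + √(2*P)*P) = 8*(P + (√2*√P)*P) = 8*(P + √2*P^(3/2)) = 8*P + 8*√2*P^(3/2))
A(-5 - 1*1)*(-7/n(6/1)) = (8*(-5 - 1*1) + 8*√2*(-5 - 1*1)^(3/2))*(-7*1/(6*(1 + 2*(6/1)))) = (8*(-5 - 1) + 8*√2*(-5 - 1)^(3/2))*(-7*1/(6*(1 + 2*(6*1)))) = (8*(-6) + 8*√2*(-6)^(3/2))*(-7*1/(6*(1 + 2*6))) = (-48 + 8*√2*(-6*I*√6))*(-7*1/(6*(1 + 12))) = (-48 - 96*I*√3)*(-7/(6*13)) = (-48 - 96*I*√3)*(-7/78) = 56/13 + 112*I*√3/13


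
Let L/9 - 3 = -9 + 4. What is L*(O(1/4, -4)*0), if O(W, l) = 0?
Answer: 0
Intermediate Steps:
L = -18 (L = 27 + 9*(-9 + 4) = 27 + 9*(-5) = 27 - 45 = -18)
L*(O(1/4, -4)*0) = -0*0 = -18*0 = 0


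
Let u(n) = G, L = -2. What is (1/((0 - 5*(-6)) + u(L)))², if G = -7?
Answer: 1/529 ≈ 0.0018904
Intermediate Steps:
u(n) = -7
(1/((0 - 5*(-6)) + u(L)))² = (1/((0 - 5*(-6)) - 7))² = (1/((0 + 30) - 7))² = (1/(30 - 7))² = (1/23)² = 1/529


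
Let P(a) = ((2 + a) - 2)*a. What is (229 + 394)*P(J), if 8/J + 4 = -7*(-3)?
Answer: 39872/289 ≈ 137.97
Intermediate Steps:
J = 8/17 (J = 8/(-4 - 7*(-3)) = 8/(-4 + 21) = 8/17 ≈ 0.47059)
P(a) = a**2 (P(a) = a*a = a**2)
(229 + 394)*P(J) = (229 + 394)*(8/17)**2 = 623*(64/289) = 39872/289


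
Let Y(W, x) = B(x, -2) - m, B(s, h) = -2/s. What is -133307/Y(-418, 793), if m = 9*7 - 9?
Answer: 105712451/42824 ≈ 2468.5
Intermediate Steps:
m = 54 (m = 63 - 9 = 54)
Y(W, x) = -54 - 2/x (Y(W, x) = -2/x - 1*54 = -2/x - 54 = -54 - 2/x)
-133307/Y(-418, 793) = -133307/(-54 - 2/793) = -133307/(-42824/793) = -133307*(-793/42824) = 105712451/42824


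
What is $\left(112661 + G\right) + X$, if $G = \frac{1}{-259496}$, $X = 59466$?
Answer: $\frac{44666267991}{259496} \approx 1.7213 \cdot 10^{5}$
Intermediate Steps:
$G = - \frac{1}{259496} \approx -3.8536 \cdot 10^{-6}$
$\left(112661 + G\right) + X = \left(112661 - \frac{1}{259496}\right) + 59466 = \frac{29235078855}{259496} + 59466 = \frac{44666267991}{259496}$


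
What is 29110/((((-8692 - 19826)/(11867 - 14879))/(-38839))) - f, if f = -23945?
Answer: -567449040995/4753 ≈ -1.1939e+8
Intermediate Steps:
29110/((((-8692 - 19826)/(11867 - 14879))/(-38839))) - f = 29110/((((-8692 - 19826)/(11867 - 14879))/(-38839))) - 1*(-23945) = 29110/((-28518/(-3012)*(-1/38839))) + 23945 = 29110/((-28518*(-1/3012)*(-1/38839))) + 23945 = 29110/(((4753/502)*(-1/38839))) + 23945 = 29110/(-4753/19497178) + 23945 = 29110*(-19497178/4753) + 23945 = -567562851580/4753 + 23945 = -567449040995/4753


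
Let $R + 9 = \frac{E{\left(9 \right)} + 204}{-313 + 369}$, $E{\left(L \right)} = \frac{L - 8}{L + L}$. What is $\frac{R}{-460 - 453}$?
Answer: $\frac{5399}{920304} \approx 0.0058665$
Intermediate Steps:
$E{\left(L \right)} = \frac{-8 + L}{2 L}$
$R = - \frac{5399}{1008}$ ($R = -9 + \frac{\frac{-8 + 9}{2 \cdot 9} + 204}{-313 + 369} = -9 + \frac{\frac{1}{2} \cdot \frac{1}{9} \cdot 1 + 204}{56} = -9 + \left(\frac{1}{18} + 204\right) \frac{1}{56} = -9 + \frac{3673}{18} \cdot \frac{1}{56} = -9 + \frac{3673}{1008} = - \frac{5399}{1008} \approx -5.3561$)
$\frac{R}{-460 - 453} = - \frac{5399}{1008 \left(-460 - 453\right)} = - \frac{5399}{1008 \left(-913\right)} = \left(- \frac{5399}{1008}\right) \left(- \frac{1}{913}\right) = \frac{5399}{920304}$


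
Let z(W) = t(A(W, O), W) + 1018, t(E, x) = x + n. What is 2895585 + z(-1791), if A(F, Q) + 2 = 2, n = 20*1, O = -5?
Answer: 2894832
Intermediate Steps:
n = 20
A(F, Q) = 0 (A(F, Q) = -2 + 2 = 0)
t(E, x) = 20 + x (t(E, x) = x + 20 = 20 + x)
z(W) = 1038 + W (z(W) = (20 + W) + 1018 = 1038 + W)
2895585 + z(-1791) = 2895585 + (1038 - 1791) = 2895585 - 753 = 2894832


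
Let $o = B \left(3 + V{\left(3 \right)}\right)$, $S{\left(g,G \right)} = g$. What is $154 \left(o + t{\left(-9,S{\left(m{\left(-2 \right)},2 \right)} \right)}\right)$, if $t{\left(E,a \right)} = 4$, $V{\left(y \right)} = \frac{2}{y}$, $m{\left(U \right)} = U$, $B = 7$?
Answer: $\frac{13706}{3} \approx 4568.7$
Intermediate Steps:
$o = \frac{77}{3}$ ($o = 7 \left(3 + \frac{2}{3}\right) = 7 \cdot \frac{11}{3} = \frac{77}{3} \approx 25.667$)
$154 \left(o + t{\left(-9,S{\left(m{\left(-2 \right)},2 \right)} \right)}\right) = 154 \left(\frac{77}{3} + 4\right) = 154 \cdot \frac{89}{3} = \frac{13706}{3}$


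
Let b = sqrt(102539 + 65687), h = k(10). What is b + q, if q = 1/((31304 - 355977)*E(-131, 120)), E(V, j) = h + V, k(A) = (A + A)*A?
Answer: -1/22402437 + 19*sqrt(466) ≈ 410.15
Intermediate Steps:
k(A) = 2*A**2 (k(A) = (2*A)*A = 2*A**2)
h = 200 (h = 2*10**2 = 2*100 = 200)
E(V, j) = 200 + V
q = -1/22402437 (q = 1/((31304 - 355977)*(200 - 131)) = 1/(-324673*69) = -1/324673*1/69 = -1/22402437 ≈ -4.4638e-8)
b = 19*sqrt(466) (b = sqrt(168226) = 19*sqrt(466) ≈ 410.15)
b + q = 19*sqrt(466) - 1/22402437 = -1/22402437 + 19*sqrt(466)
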